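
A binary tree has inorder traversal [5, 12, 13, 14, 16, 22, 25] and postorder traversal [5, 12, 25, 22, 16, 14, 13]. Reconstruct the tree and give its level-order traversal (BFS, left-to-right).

Inorder:   [5, 12, 13, 14, 16, 22, 25]
Postorder: [5, 12, 25, 22, 16, 14, 13]
Algorithm: postorder visits root last, so walk postorder right-to-left;
each value is the root of the current inorder slice — split it at that
value, recurse on the right subtree first, then the left.
Recursive splits:
  root=13; inorder splits into left=[5, 12], right=[14, 16, 22, 25]
  root=14; inorder splits into left=[], right=[16, 22, 25]
  root=16; inorder splits into left=[], right=[22, 25]
  root=22; inorder splits into left=[], right=[25]
  root=25; inorder splits into left=[], right=[]
  root=12; inorder splits into left=[5], right=[]
  root=5; inorder splits into left=[], right=[]
Reconstructed level-order: [13, 12, 14, 5, 16, 22, 25]


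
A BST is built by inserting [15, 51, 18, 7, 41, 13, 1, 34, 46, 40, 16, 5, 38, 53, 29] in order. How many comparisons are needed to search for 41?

Search path for 41: 15 -> 51 -> 18 -> 41
Found: True
Comparisons: 4


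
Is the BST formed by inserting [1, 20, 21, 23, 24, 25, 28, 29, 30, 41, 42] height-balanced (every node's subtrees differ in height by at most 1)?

Tree (level-order array): [1, None, 20, None, 21, None, 23, None, 24, None, 25, None, 28, None, 29, None, 30, None, 41, None, 42]
Definition: a tree is height-balanced if, at every node, |h(left) - h(right)| <= 1 (empty subtree has height -1).
Bottom-up per-node check:
  node 42: h_left=-1, h_right=-1, diff=0 [OK], height=0
  node 41: h_left=-1, h_right=0, diff=1 [OK], height=1
  node 30: h_left=-1, h_right=1, diff=2 [FAIL (|-1-1|=2 > 1)], height=2
  node 29: h_left=-1, h_right=2, diff=3 [FAIL (|-1-2|=3 > 1)], height=3
  node 28: h_left=-1, h_right=3, diff=4 [FAIL (|-1-3|=4 > 1)], height=4
  node 25: h_left=-1, h_right=4, diff=5 [FAIL (|-1-4|=5 > 1)], height=5
  node 24: h_left=-1, h_right=5, diff=6 [FAIL (|-1-5|=6 > 1)], height=6
  node 23: h_left=-1, h_right=6, diff=7 [FAIL (|-1-6|=7 > 1)], height=7
  node 21: h_left=-1, h_right=7, diff=8 [FAIL (|-1-7|=8 > 1)], height=8
  node 20: h_left=-1, h_right=8, diff=9 [FAIL (|-1-8|=9 > 1)], height=9
  node 1: h_left=-1, h_right=9, diff=10 [FAIL (|-1-9|=10 > 1)], height=10
Node 30 violates the condition: |-1 - 1| = 2 > 1.
Result: Not balanced


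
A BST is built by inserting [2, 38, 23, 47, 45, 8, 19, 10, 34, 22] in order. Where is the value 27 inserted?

Starting tree (level order): [2, None, 38, 23, 47, 8, 34, 45, None, None, 19, None, None, None, None, 10, 22]
Insertion path: 2 -> 38 -> 23 -> 34
Result: insert 27 as left child of 34
Final tree (level order): [2, None, 38, 23, 47, 8, 34, 45, None, None, 19, 27, None, None, None, 10, 22]


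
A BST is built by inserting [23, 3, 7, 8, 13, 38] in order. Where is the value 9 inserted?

Starting tree (level order): [23, 3, 38, None, 7, None, None, None, 8, None, 13]
Insertion path: 23 -> 3 -> 7 -> 8 -> 13
Result: insert 9 as left child of 13
Final tree (level order): [23, 3, 38, None, 7, None, None, None, 8, None, 13, 9]


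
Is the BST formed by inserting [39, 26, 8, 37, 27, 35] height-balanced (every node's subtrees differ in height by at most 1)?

Tree (level-order array): [39, 26, None, 8, 37, None, None, 27, None, None, 35]
Definition: a tree is height-balanced if, at every node, |h(left) - h(right)| <= 1 (empty subtree has height -1).
Bottom-up per-node check:
  node 8: h_left=-1, h_right=-1, diff=0 [OK], height=0
  node 35: h_left=-1, h_right=-1, diff=0 [OK], height=0
  node 27: h_left=-1, h_right=0, diff=1 [OK], height=1
  node 37: h_left=1, h_right=-1, diff=2 [FAIL (|1--1|=2 > 1)], height=2
  node 26: h_left=0, h_right=2, diff=2 [FAIL (|0-2|=2 > 1)], height=3
  node 39: h_left=3, h_right=-1, diff=4 [FAIL (|3--1|=4 > 1)], height=4
Node 37 violates the condition: |1 - -1| = 2 > 1.
Result: Not balanced


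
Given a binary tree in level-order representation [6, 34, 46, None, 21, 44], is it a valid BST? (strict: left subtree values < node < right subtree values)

Level-order array: [6, 34, 46, None, 21, 44]
Validate using subtree bounds (lo, hi): at each node, require lo < value < hi,
then recurse left with hi=value and right with lo=value.
Preorder trace (stopping at first violation):
  at node 6 with bounds (-inf, +inf): OK
  at node 34 with bounds (-inf, 6): VIOLATION
Node 34 violates its bound: not (-inf < 34 < 6).
Result: Not a valid BST


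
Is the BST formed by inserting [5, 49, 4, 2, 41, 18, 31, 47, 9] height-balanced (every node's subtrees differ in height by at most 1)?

Tree (level-order array): [5, 4, 49, 2, None, 41, None, None, None, 18, 47, 9, 31]
Definition: a tree is height-balanced if, at every node, |h(left) - h(right)| <= 1 (empty subtree has height -1).
Bottom-up per-node check:
  node 2: h_left=-1, h_right=-1, diff=0 [OK], height=0
  node 4: h_left=0, h_right=-1, diff=1 [OK], height=1
  node 9: h_left=-1, h_right=-1, diff=0 [OK], height=0
  node 31: h_left=-1, h_right=-1, diff=0 [OK], height=0
  node 18: h_left=0, h_right=0, diff=0 [OK], height=1
  node 47: h_left=-1, h_right=-1, diff=0 [OK], height=0
  node 41: h_left=1, h_right=0, diff=1 [OK], height=2
  node 49: h_left=2, h_right=-1, diff=3 [FAIL (|2--1|=3 > 1)], height=3
  node 5: h_left=1, h_right=3, diff=2 [FAIL (|1-3|=2 > 1)], height=4
Node 49 violates the condition: |2 - -1| = 3 > 1.
Result: Not balanced


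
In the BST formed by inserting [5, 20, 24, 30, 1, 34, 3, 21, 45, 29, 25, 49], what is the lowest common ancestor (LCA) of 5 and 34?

Tree insertion order: [5, 20, 24, 30, 1, 34, 3, 21, 45, 29, 25, 49]
Tree (level-order array): [5, 1, 20, None, 3, None, 24, None, None, 21, 30, None, None, 29, 34, 25, None, None, 45, None, None, None, 49]
In a BST, the LCA of p=5, q=34 is the first node v on the
root-to-leaf path with p <= v <= q (go left if both < v, right if both > v).
Walk from root:
  at 5: 5 <= 5 <= 34, this is the LCA
LCA = 5


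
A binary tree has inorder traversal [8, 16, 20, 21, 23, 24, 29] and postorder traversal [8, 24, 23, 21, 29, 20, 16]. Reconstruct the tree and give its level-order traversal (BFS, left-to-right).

Inorder:   [8, 16, 20, 21, 23, 24, 29]
Postorder: [8, 24, 23, 21, 29, 20, 16]
Algorithm: postorder visits root last, so walk postorder right-to-left;
each value is the root of the current inorder slice — split it at that
value, recurse on the right subtree first, then the left.
Recursive splits:
  root=16; inorder splits into left=[8], right=[20, 21, 23, 24, 29]
  root=20; inorder splits into left=[], right=[21, 23, 24, 29]
  root=29; inorder splits into left=[21, 23, 24], right=[]
  root=21; inorder splits into left=[], right=[23, 24]
  root=23; inorder splits into left=[], right=[24]
  root=24; inorder splits into left=[], right=[]
  root=8; inorder splits into left=[], right=[]
Reconstructed level-order: [16, 8, 20, 29, 21, 23, 24]


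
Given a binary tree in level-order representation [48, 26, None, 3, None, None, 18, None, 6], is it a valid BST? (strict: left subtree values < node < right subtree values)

Level-order array: [48, 26, None, 3, None, None, 18, None, 6]
Validate using subtree bounds (lo, hi): at each node, require lo < value < hi,
then recurse left with hi=value and right with lo=value.
Preorder trace (stopping at first violation):
  at node 48 with bounds (-inf, +inf): OK
  at node 26 with bounds (-inf, 48): OK
  at node 3 with bounds (-inf, 26): OK
  at node 18 with bounds (3, 26): OK
  at node 6 with bounds (18, 26): VIOLATION
Node 6 violates its bound: not (18 < 6 < 26).
Result: Not a valid BST


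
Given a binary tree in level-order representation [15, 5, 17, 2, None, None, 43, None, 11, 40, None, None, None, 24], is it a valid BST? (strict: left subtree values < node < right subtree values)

Level-order array: [15, 5, 17, 2, None, None, 43, None, 11, 40, None, None, None, 24]
Validate using subtree bounds (lo, hi): at each node, require lo < value < hi,
then recurse left with hi=value and right with lo=value.
Preorder trace (stopping at first violation):
  at node 15 with bounds (-inf, +inf): OK
  at node 5 with bounds (-inf, 15): OK
  at node 2 with bounds (-inf, 5): OK
  at node 11 with bounds (2, 5): VIOLATION
Node 11 violates its bound: not (2 < 11 < 5).
Result: Not a valid BST


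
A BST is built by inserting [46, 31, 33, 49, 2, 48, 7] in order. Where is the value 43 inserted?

Starting tree (level order): [46, 31, 49, 2, 33, 48, None, None, 7]
Insertion path: 46 -> 31 -> 33
Result: insert 43 as right child of 33
Final tree (level order): [46, 31, 49, 2, 33, 48, None, None, 7, None, 43]


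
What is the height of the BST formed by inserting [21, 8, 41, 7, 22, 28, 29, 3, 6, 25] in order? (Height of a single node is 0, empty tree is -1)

Insertion order: [21, 8, 41, 7, 22, 28, 29, 3, 6, 25]
Tree (level-order array): [21, 8, 41, 7, None, 22, None, 3, None, None, 28, None, 6, 25, 29]
Compute height bottom-up (empty subtree = -1):
  height(6) = 1 + max(-1, -1) = 0
  height(3) = 1 + max(-1, 0) = 1
  height(7) = 1 + max(1, -1) = 2
  height(8) = 1 + max(2, -1) = 3
  height(25) = 1 + max(-1, -1) = 0
  height(29) = 1 + max(-1, -1) = 0
  height(28) = 1 + max(0, 0) = 1
  height(22) = 1 + max(-1, 1) = 2
  height(41) = 1 + max(2, -1) = 3
  height(21) = 1 + max(3, 3) = 4
Height = 4


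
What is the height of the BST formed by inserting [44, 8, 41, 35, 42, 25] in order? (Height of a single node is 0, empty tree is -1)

Insertion order: [44, 8, 41, 35, 42, 25]
Tree (level-order array): [44, 8, None, None, 41, 35, 42, 25]
Compute height bottom-up (empty subtree = -1):
  height(25) = 1 + max(-1, -1) = 0
  height(35) = 1 + max(0, -1) = 1
  height(42) = 1 + max(-1, -1) = 0
  height(41) = 1 + max(1, 0) = 2
  height(8) = 1 + max(-1, 2) = 3
  height(44) = 1 + max(3, -1) = 4
Height = 4


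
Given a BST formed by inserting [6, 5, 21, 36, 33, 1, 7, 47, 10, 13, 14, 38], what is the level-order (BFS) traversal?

Tree insertion order: [6, 5, 21, 36, 33, 1, 7, 47, 10, 13, 14, 38]
Tree (level-order array): [6, 5, 21, 1, None, 7, 36, None, None, None, 10, 33, 47, None, 13, None, None, 38, None, None, 14]
BFS from the root, enqueuing left then right child of each popped node:
  queue [6] -> pop 6, enqueue [5, 21], visited so far: [6]
  queue [5, 21] -> pop 5, enqueue [1], visited so far: [6, 5]
  queue [21, 1] -> pop 21, enqueue [7, 36], visited so far: [6, 5, 21]
  queue [1, 7, 36] -> pop 1, enqueue [none], visited so far: [6, 5, 21, 1]
  queue [7, 36] -> pop 7, enqueue [10], visited so far: [6, 5, 21, 1, 7]
  queue [36, 10] -> pop 36, enqueue [33, 47], visited so far: [6, 5, 21, 1, 7, 36]
  queue [10, 33, 47] -> pop 10, enqueue [13], visited so far: [6, 5, 21, 1, 7, 36, 10]
  queue [33, 47, 13] -> pop 33, enqueue [none], visited so far: [6, 5, 21, 1, 7, 36, 10, 33]
  queue [47, 13] -> pop 47, enqueue [38], visited so far: [6, 5, 21, 1, 7, 36, 10, 33, 47]
  queue [13, 38] -> pop 13, enqueue [14], visited so far: [6, 5, 21, 1, 7, 36, 10, 33, 47, 13]
  queue [38, 14] -> pop 38, enqueue [none], visited so far: [6, 5, 21, 1, 7, 36, 10, 33, 47, 13, 38]
  queue [14] -> pop 14, enqueue [none], visited so far: [6, 5, 21, 1, 7, 36, 10, 33, 47, 13, 38, 14]
Result: [6, 5, 21, 1, 7, 36, 10, 33, 47, 13, 38, 14]


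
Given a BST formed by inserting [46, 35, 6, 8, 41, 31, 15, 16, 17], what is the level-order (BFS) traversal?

Tree insertion order: [46, 35, 6, 8, 41, 31, 15, 16, 17]
Tree (level-order array): [46, 35, None, 6, 41, None, 8, None, None, None, 31, 15, None, None, 16, None, 17]
BFS from the root, enqueuing left then right child of each popped node:
  queue [46] -> pop 46, enqueue [35], visited so far: [46]
  queue [35] -> pop 35, enqueue [6, 41], visited so far: [46, 35]
  queue [6, 41] -> pop 6, enqueue [8], visited so far: [46, 35, 6]
  queue [41, 8] -> pop 41, enqueue [none], visited so far: [46, 35, 6, 41]
  queue [8] -> pop 8, enqueue [31], visited so far: [46, 35, 6, 41, 8]
  queue [31] -> pop 31, enqueue [15], visited so far: [46, 35, 6, 41, 8, 31]
  queue [15] -> pop 15, enqueue [16], visited so far: [46, 35, 6, 41, 8, 31, 15]
  queue [16] -> pop 16, enqueue [17], visited so far: [46, 35, 6, 41, 8, 31, 15, 16]
  queue [17] -> pop 17, enqueue [none], visited so far: [46, 35, 6, 41, 8, 31, 15, 16, 17]
Result: [46, 35, 6, 41, 8, 31, 15, 16, 17]


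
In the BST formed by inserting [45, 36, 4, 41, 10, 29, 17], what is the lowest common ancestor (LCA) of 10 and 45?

Tree insertion order: [45, 36, 4, 41, 10, 29, 17]
Tree (level-order array): [45, 36, None, 4, 41, None, 10, None, None, None, 29, 17]
In a BST, the LCA of p=10, q=45 is the first node v on the
root-to-leaf path with p <= v <= q (go left if both < v, right if both > v).
Walk from root:
  at 45: 10 <= 45 <= 45, this is the LCA
LCA = 45


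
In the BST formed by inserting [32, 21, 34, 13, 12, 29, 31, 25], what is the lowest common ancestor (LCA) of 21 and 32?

Tree insertion order: [32, 21, 34, 13, 12, 29, 31, 25]
Tree (level-order array): [32, 21, 34, 13, 29, None, None, 12, None, 25, 31]
In a BST, the LCA of p=21, q=32 is the first node v on the
root-to-leaf path with p <= v <= q (go left if both < v, right if both > v).
Walk from root:
  at 32: 21 <= 32 <= 32, this is the LCA
LCA = 32


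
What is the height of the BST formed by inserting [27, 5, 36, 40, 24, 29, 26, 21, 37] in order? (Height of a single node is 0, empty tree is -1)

Insertion order: [27, 5, 36, 40, 24, 29, 26, 21, 37]
Tree (level-order array): [27, 5, 36, None, 24, 29, 40, 21, 26, None, None, 37]
Compute height bottom-up (empty subtree = -1):
  height(21) = 1 + max(-1, -1) = 0
  height(26) = 1 + max(-1, -1) = 0
  height(24) = 1 + max(0, 0) = 1
  height(5) = 1 + max(-1, 1) = 2
  height(29) = 1 + max(-1, -1) = 0
  height(37) = 1 + max(-1, -1) = 0
  height(40) = 1 + max(0, -1) = 1
  height(36) = 1 + max(0, 1) = 2
  height(27) = 1 + max(2, 2) = 3
Height = 3


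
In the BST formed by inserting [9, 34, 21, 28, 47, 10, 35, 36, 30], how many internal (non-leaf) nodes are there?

Tree built from: [9, 34, 21, 28, 47, 10, 35, 36, 30]
Tree (level-order array): [9, None, 34, 21, 47, 10, 28, 35, None, None, None, None, 30, None, 36]
Rule: An internal node has at least one child.
Per-node child counts:
  node 9: 1 child(ren)
  node 34: 2 child(ren)
  node 21: 2 child(ren)
  node 10: 0 child(ren)
  node 28: 1 child(ren)
  node 30: 0 child(ren)
  node 47: 1 child(ren)
  node 35: 1 child(ren)
  node 36: 0 child(ren)
Matching nodes: [9, 34, 21, 28, 47, 35]
Count of internal (non-leaf) nodes: 6


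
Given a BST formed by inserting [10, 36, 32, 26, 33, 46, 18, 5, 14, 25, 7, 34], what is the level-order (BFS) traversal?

Tree insertion order: [10, 36, 32, 26, 33, 46, 18, 5, 14, 25, 7, 34]
Tree (level-order array): [10, 5, 36, None, 7, 32, 46, None, None, 26, 33, None, None, 18, None, None, 34, 14, 25]
BFS from the root, enqueuing left then right child of each popped node:
  queue [10] -> pop 10, enqueue [5, 36], visited so far: [10]
  queue [5, 36] -> pop 5, enqueue [7], visited so far: [10, 5]
  queue [36, 7] -> pop 36, enqueue [32, 46], visited so far: [10, 5, 36]
  queue [7, 32, 46] -> pop 7, enqueue [none], visited so far: [10, 5, 36, 7]
  queue [32, 46] -> pop 32, enqueue [26, 33], visited so far: [10, 5, 36, 7, 32]
  queue [46, 26, 33] -> pop 46, enqueue [none], visited so far: [10, 5, 36, 7, 32, 46]
  queue [26, 33] -> pop 26, enqueue [18], visited so far: [10, 5, 36, 7, 32, 46, 26]
  queue [33, 18] -> pop 33, enqueue [34], visited so far: [10, 5, 36, 7, 32, 46, 26, 33]
  queue [18, 34] -> pop 18, enqueue [14, 25], visited so far: [10, 5, 36, 7, 32, 46, 26, 33, 18]
  queue [34, 14, 25] -> pop 34, enqueue [none], visited so far: [10, 5, 36, 7, 32, 46, 26, 33, 18, 34]
  queue [14, 25] -> pop 14, enqueue [none], visited so far: [10, 5, 36, 7, 32, 46, 26, 33, 18, 34, 14]
  queue [25] -> pop 25, enqueue [none], visited so far: [10, 5, 36, 7, 32, 46, 26, 33, 18, 34, 14, 25]
Result: [10, 5, 36, 7, 32, 46, 26, 33, 18, 34, 14, 25]


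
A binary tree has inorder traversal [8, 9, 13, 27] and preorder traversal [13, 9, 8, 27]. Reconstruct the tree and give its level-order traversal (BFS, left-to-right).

Inorder:  [8, 9, 13, 27]
Preorder: [13, 9, 8, 27]
Algorithm: preorder visits root first, so consume preorder in order;
for each root, split the current inorder slice at that value into
left-subtree inorder and right-subtree inorder, then recurse.
Recursive splits:
  root=13; inorder splits into left=[8, 9], right=[27]
  root=9; inorder splits into left=[8], right=[]
  root=8; inorder splits into left=[], right=[]
  root=27; inorder splits into left=[], right=[]
Reconstructed level-order: [13, 9, 27, 8]


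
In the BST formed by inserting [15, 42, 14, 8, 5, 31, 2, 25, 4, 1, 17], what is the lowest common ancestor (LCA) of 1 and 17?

Tree insertion order: [15, 42, 14, 8, 5, 31, 2, 25, 4, 1, 17]
Tree (level-order array): [15, 14, 42, 8, None, 31, None, 5, None, 25, None, 2, None, 17, None, 1, 4]
In a BST, the LCA of p=1, q=17 is the first node v on the
root-to-leaf path with p <= v <= q (go left if both < v, right if both > v).
Walk from root:
  at 15: 1 <= 15 <= 17, this is the LCA
LCA = 15


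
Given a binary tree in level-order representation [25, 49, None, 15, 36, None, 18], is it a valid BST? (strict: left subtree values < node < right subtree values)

Level-order array: [25, 49, None, 15, 36, None, 18]
Validate using subtree bounds (lo, hi): at each node, require lo < value < hi,
then recurse left with hi=value and right with lo=value.
Preorder trace (stopping at first violation):
  at node 25 with bounds (-inf, +inf): OK
  at node 49 with bounds (-inf, 25): VIOLATION
Node 49 violates its bound: not (-inf < 49 < 25).
Result: Not a valid BST


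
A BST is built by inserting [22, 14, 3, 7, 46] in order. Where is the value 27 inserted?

Starting tree (level order): [22, 14, 46, 3, None, None, None, None, 7]
Insertion path: 22 -> 46
Result: insert 27 as left child of 46
Final tree (level order): [22, 14, 46, 3, None, 27, None, None, 7]


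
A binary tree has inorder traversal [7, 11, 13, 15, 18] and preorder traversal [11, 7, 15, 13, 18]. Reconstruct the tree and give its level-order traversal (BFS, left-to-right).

Inorder:  [7, 11, 13, 15, 18]
Preorder: [11, 7, 15, 13, 18]
Algorithm: preorder visits root first, so consume preorder in order;
for each root, split the current inorder slice at that value into
left-subtree inorder and right-subtree inorder, then recurse.
Recursive splits:
  root=11; inorder splits into left=[7], right=[13, 15, 18]
  root=7; inorder splits into left=[], right=[]
  root=15; inorder splits into left=[13], right=[18]
  root=13; inorder splits into left=[], right=[]
  root=18; inorder splits into left=[], right=[]
Reconstructed level-order: [11, 7, 15, 13, 18]


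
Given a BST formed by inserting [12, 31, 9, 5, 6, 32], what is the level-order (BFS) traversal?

Tree insertion order: [12, 31, 9, 5, 6, 32]
Tree (level-order array): [12, 9, 31, 5, None, None, 32, None, 6]
BFS from the root, enqueuing left then right child of each popped node:
  queue [12] -> pop 12, enqueue [9, 31], visited so far: [12]
  queue [9, 31] -> pop 9, enqueue [5], visited so far: [12, 9]
  queue [31, 5] -> pop 31, enqueue [32], visited so far: [12, 9, 31]
  queue [5, 32] -> pop 5, enqueue [6], visited so far: [12, 9, 31, 5]
  queue [32, 6] -> pop 32, enqueue [none], visited so far: [12, 9, 31, 5, 32]
  queue [6] -> pop 6, enqueue [none], visited so far: [12, 9, 31, 5, 32, 6]
Result: [12, 9, 31, 5, 32, 6]


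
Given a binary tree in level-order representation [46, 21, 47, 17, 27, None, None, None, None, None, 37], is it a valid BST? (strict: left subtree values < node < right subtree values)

Level-order array: [46, 21, 47, 17, 27, None, None, None, None, None, 37]
Validate using subtree bounds (lo, hi): at each node, require lo < value < hi,
then recurse left with hi=value and right with lo=value.
Preorder trace (stopping at first violation):
  at node 46 with bounds (-inf, +inf): OK
  at node 21 with bounds (-inf, 46): OK
  at node 17 with bounds (-inf, 21): OK
  at node 27 with bounds (21, 46): OK
  at node 37 with bounds (27, 46): OK
  at node 47 with bounds (46, +inf): OK
No violation found at any node.
Result: Valid BST


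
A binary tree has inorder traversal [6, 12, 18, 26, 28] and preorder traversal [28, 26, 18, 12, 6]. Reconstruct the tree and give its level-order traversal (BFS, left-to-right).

Inorder:  [6, 12, 18, 26, 28]
Preorder: [28, 26, 18, 12, 6]
Algorithm: preorder visits root first, so consume preorder in order;
for each root, split the current inorder slice at that value into
left-subtree inorder and right-subtree inorder, then recurse.
Recursive splits:
  root=28; inorder splits into left=[6, 12, 18, 26], right=[]
  root=26; inorder splits into left=[6, 12, 18], right=[]
  root=18; inorder splits into left=[6, 12], right=[]
  root=12; inorder splits into left=[6], right=[]
  root=6; inorder splits into left=[], right=[]
Reconstructed level-order: [28, 26, 18, 12, 6]


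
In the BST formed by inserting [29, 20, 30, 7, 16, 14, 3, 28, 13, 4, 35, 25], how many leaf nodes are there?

Tree built from: [29, 20, 30, 7, 16, 14, 3, 28, 13, 4, 35, 25]
Tree (level-order array): [29, 20, 30, 7, 28, None, 35, 3, 16, 25, None, None, None, None, 4, 14, None, None, None, None, None, 13]
Rule: A leaf has 0 children.
Per-node child counts:
  node 29: 2 child(ren)
  node 20: 2 child(ren)
  node 7: 2 child(ren)
  node 3: 1 child(ren)
  node 4: 0 child(ren)
  node 16: 1 child(ren)
  node 14: 1 child(ren)
  node 13: 0 child(ren)
  node 28: 1 child(ren)
  node 25: 0 child(ren)
  node 30: 1 child(ren)
  node 35: 0 child(ren)
Matching nodes: [4, 13, 25, 35]
Count of leaf nodes: 4


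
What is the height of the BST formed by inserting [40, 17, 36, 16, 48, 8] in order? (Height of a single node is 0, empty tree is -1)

Insertion order: [40, 17, 36, 16, 48, 8]
Tree (level-order array): [40, 17, 48, 16, 36, None, None, 8]
Compute height bottom-up (empty subtree = -1):
  height(8) = 1 + max(-1, -1) = 0
  height(16) = 1 + max(0, -1) = 1
  height(36) = 1 + max(-1, -1) = 0
  height(17) = 1 + max(1, 0) = 2
  height(48) = 1 + max(-1, -1) = 0
  height(40) = 1 + max(2, 0) = 3
Height = 3


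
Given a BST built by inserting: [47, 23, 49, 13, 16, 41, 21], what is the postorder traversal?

Tree insertion order: [47, 23, 49, 13, 16, 41, 21]
Tree (level-order array): [47, 23, 49, 13, 41, None, None, None, 16, None, None, None, 21]
Postorder traversal: [21, 16, 13, 41, 23, 49, 47]


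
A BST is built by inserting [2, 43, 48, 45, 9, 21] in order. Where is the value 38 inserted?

Starting tree (level order): [2, None, 43, 9, 48, None, 21, 45]
Insertion path: 2 -> 43 -> 9 -> 21
Result: insert 38 as right child of 21
Final tree (level order): [2, None, 43, 9, 48, None, 21, 45, None, None, 38]


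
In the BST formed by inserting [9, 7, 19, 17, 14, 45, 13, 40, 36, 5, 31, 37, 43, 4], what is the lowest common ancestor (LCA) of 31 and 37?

Tree insertion order: [9, 7, 19, 17, 14, 45, 13, 40, 36, 5, 31, 37, 43, 4]
Tree (level-order array): [9, 7, 19, 5, None, 17, 45, 4, None, 14, None, 40, None, None, None, 13, None, 36, 43, None, None, 31, 37]
In a BST, the LCA of p=31, q=37 is the first node v on the
root-to-leaf path with p <= v <= q (go left if both < v, right if both > v).
Walk from root:
  at 9: both 31 and 37 > 9, go right
  at 19: both 31 and 37 > 19, go right
  at 45: both 31 and 37 < 45, go left
  at 40: both 31 and 37 < 40, go left
  at 36: 31 <= 36 <= 37, this is the LCA
LCA = 36


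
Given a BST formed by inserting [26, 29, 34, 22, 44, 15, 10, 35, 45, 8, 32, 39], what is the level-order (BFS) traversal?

Tree insertion order: [26, 29, 34, 22, 44, 15, 10, 35, 45, 8, 32, 39]
Tree (level-order array): [26, 22, 29, 15, None, None, 34, 10, None, 32, 44, 8, None, None, None, 35, 45, None, None, None, 39]
BFS from the root, enqueuing left then right child of each popped node:
  queue [26] -> pop 26, enqueue [22, 29], visited so far: [26]
  queue [22, 29] -> pop 22, enqueue [15], visited so far: [26, 22]
  queue [29, 15] -> pop 29, enqueue [34], visited so far: [26, 22, 29]
  queue [15, 34] -> pop 15, enqueue [10], visited so far: [26, 22, 29, 15]
  queue [34, 10] -> pop 34, enqueue [32, 44], visited so far: [26, 22, 29, 15, 34]
  queue [10, 32, 44] -> pop 10, enqueue [8], visited so far: [26, 22, 29, 15, 34, 10]
  queue [32, 44, 8] -> pop 32, enqueue [none], visited so far: [26, 22, 29, 15, 34, 10, 32]
  queue [44, 8] -> pop 44, enqueue [35, 45], visited so far: [26, 22, 29, 15, 34, 10, 32, 44]
  queue [8, 35, 45] -> pop 8, enqueue [none], visited so far: [26, 22, 29, 15, 34, 10, 32, 44, 8]
  queue [35, 45] -> pop 35, enqueue [39], visited so far: [26, 22, 29, 15, 34, 10, 32, 44, 8, 35]
  queue [45, 39] -> pop 45, enqueue [none], visited so far: [26, 22, 29, 15, 34, 10, 32, 44, 8, 35, 45]
  queue [39] -> pop 39, enqueue [none], visited so far: [26, 22, 29, 15, 34, 10, 32, 44, 8, 35, 45, 39]
Result: [26, 22, 29, 15, 34, 10, 32, 44, 8, 35, 45, 39]


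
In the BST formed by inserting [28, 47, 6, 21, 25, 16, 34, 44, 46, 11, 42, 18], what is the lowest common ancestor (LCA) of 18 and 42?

Tree insertion order: [28, 47, 6, 21, 25, 16, 34, 44, 46, 11, 42, 18]
Tree (level-order array): [28, 6, 47, None, 21, 34, None, 16, 25, None, 44, 11, 18, None, None, 42, 46]
In a BST, the LCA of p=18, q=42 is the first node v on the
root-to-leaf path with p <= v <= q (go left if both < v, right if both > v).
Walk from root:
  at 28: 18 <= 28 <= 42, this is the LCA
LCA = 28


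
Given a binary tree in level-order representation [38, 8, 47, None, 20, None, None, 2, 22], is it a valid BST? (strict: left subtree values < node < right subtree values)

Level-order array: [38, 8, 47, None, 20, None, None, 2, 22]
Validate using subtree bounds (lo, hi): at each node, require lo < value < hi,
then recurse left with hi=value and right with lo=value.
Preorder trace (stopping at first violation):
  at node 38 with bounds (-inf, +inf): OK
  at node 8 with bounds (-inf, 38): OK
  at node 20 with bounds (8, 38): OK
  at node 2 with bounds (8, 20): VIOLATION
Node 2 violates its bound: not (8 < 2 < 20).
Result: Not a valid BST


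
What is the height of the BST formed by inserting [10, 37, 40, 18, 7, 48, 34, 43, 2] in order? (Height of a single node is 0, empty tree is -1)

Insertion order: [10, 37, 40, 18, 7, 48, 34, 43, 2]
Tree (level-order array): [10, 7, 37, 2, None, 18, 40, None, None, None, 34, None, 48, None, None, 43]
Compute height bottom-up (empty subtree = -1):
  height(2) = 1 + max(-1, -1) = 0
  height(7) = 1 + max(0, -1) = 1
  height(34) = 1 + max(-1, -1) = 0
  height(18) = 1 + max(-1, 0) = 1
  height(43) = 1 + max(-1, -1) = 0
  height(48) = 1 + max(0, -1) = 1
  height(40) = 1 + max(-1, 1) = 2
  height(37) = 1 + max(1, 2) = 3
  height(10) = 1 + max(1, 3) = 4
Height = 4


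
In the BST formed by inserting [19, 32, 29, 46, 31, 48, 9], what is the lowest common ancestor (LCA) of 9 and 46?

Tree insertion order: [19, 32, 29, 46, 31, 48, 9]
Tree (level-order array): [19, 9, 32, None, None, 29, 46, None, 31, None, 48]
In a BST, the LCA of p=9, q=46 is the first node v on the
root-to-leaf path with p <= v <= q (go left if both < v, right if both > v).
Walk from root:
  at 19: 9 <= 19 <= 46, this is the LCA
LCA = 19


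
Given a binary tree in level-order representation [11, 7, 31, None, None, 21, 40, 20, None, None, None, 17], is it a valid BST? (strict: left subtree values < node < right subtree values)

Level-order array: [11, 7, 31, None, None, 21, 40, 20, None, None, None, 17]
Validate using subtree bounds (lo, hi): at each node, require lo < value < hi,
then recurse left with hi=value and right with lo=value.
Preorder trace (stopping at first violation):
  at node 11 with bounds (-inf, +inf): OK
  at node 7 with bounds (-inf, 11): OK
  at node 31 with bounds (11, +inf): OK
  at node 21 with bounds (11, 31): OK
  at node 20 with bounds (11, 21): OK
  at node 17 with bounds (11, 20): OK
  at node 40 with bounds (31, +inf): OK
No violation found at any node.
Result: Valid BST


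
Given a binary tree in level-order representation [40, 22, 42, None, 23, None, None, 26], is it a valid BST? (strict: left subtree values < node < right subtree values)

Level-order array: [40, 22, 42, None, 23, None, None, 26]
Validate using subtree bounds (lo, hi): at each node, require lo < value < hi,
then recurse left with hi=value and right with lo=value.
Preorder trace (stopping at first violation):
  at node 40 with bounds (-inf, +inf): OK
  at node 22 with bounds (-inf, 40): OK
  at node 23 with bounds (22, 40): OK
  at node 26 with bounds (22, 23): VIOLATION
Node 26 violates its bound: not (22 < 26 < 23).
Result: Not a valid BST


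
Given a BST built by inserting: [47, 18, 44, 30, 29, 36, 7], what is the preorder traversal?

Tree insertion order: [47, 18, 44, 30, 29, 36, 7]
Tree (level-order array): [47, 18, None, 7, 44, None, None, 30, None, 29, 36]
Preorder traversal: [47, 18, 7, 44, 30, 29, 36]


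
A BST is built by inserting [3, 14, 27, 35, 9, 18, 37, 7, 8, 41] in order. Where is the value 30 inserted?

Starting tree (level order): [3, None, 14, 9, 27, 7, None, 18, 35, None, 8, None, None, None, 37, None, None, None, 41]
Insertion path: 3 -> 14 -> 27 -> 35
Result: insert 30 as left child of 35
Final tree (level order): [3, None, 14, 9, 27, 7, None, 18, 35, None, 8, None, None, 30, 37, None, None, None, None, None, 41]


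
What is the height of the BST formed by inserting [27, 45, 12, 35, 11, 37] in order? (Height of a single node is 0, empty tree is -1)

Insertion order: [27, 45, 12, 35, 11, 37]
Tree (level-order array): [27, 12, 45, 11, None, 35, None, None, None, None, 37]
Compute height bottom-up (empty subtree = -1):
  height(11) = 1 + max(-1, -1) = 0
  height(12) = 1 + max(0, -1) = 1
  height(37) = 1 + max(-1, -1) = 0
  height(35) = 1 + max(-1, 0) = 1
  height(45) = 1 + max(1, -1) = 2
  height(27) = 1 + max(1, 2) = 3
Height = 3


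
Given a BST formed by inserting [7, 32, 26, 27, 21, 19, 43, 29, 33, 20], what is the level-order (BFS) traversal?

Tree insertion order: [7, 32, 26, 27, 21, 19, 43, 29, 33, 20]
Tree (level-order array): [7, None, 32, 26, 43, 21, 27, 33, None, 19, None, None, 29, None, None, None, 20]
BFS from the root, enqueuing left then right child of each popped node:
  queue [7] -> pop 7, enqueue [32], visited so far: [7]
  queue [32] -> pop 32, enqueue [26, 43], visited so far: [7, 32]
  queue [26, 43] -> pop 26, enqueue [21, 27], visited so far: [7, 32, 26]
  queue [43, 21, 27] -> pop 43, enqueue [33], visited so far: [7, 32, 26, 43]
  queue [21, 27, 33] -> pop 21, enqueue [19], visited so far: [7, 32, 26, 43, 21]
  queue [27, 33, 19] -> pop 27, enqueue [29], visited so far: [7, 32, 26, 43, 21, 27]
  queue [33, 19, 29] -> pop 33, enqueue [none], visited so far: [7, 32, 26, 43, 21, 27, 33]
  queue [19, 29] -> pop 19, enqueue [20], visited so far: [7, 32, 26, 43, 21, 27, 33, 19]
  queue [29, 20] -> pop 29, enqueue [none], visited so far: [7, 32, 26, 43, 21, 27, 33, 19, 29]
  queue [20] -> pop 20, enqueue [none], visited so far: [7, 32, 26, 43, 21, 27, 33, 19, 29, 20]
Result: [7, 32, 26, 43, 21, 27, 33, 19, 29, 20]


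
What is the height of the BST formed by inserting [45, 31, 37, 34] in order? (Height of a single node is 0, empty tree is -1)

Insertion order: [45, 31, 37, 34]
Tree (level-order array): [45, 31, None, None, 37, 34]
Compute height bottom-up (empty subtree = -1):
  height(34) = 1 + max(-1, -1) = 0
  height(37) = 1 + max(0, -1) = 1
  height(31) = 1 + max(-1, 1) = 2
  height(45) = 1 + max(2, -1) = 3
Height = 3


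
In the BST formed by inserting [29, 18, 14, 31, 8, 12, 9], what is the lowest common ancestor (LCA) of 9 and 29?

Tree insertion order: [29, 18, 14, 31, 8, 12, 9]
Tree (level-order array): [29, 18, 31, 14, None, None, None, 8, None, None, 12, 9]
In a BST, the LCA of p=9, q=29 is the first node v on the
root-to-leaf path with p <= v <= q (go left if both < v, right if both > v).
Walk from root:
  at 29: 9 <= 29 <= 29, this is the LCA
LCA = 29


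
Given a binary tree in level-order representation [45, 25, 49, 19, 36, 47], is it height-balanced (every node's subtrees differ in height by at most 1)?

Tree (level-order array): [45, 25, 49, 19, 36, 47]
Definition: a tree is height-balanced if, at every node, |h(left) - h(right)| <= 1 (empty subtree has height -1).
Bottom-up per-node check:
  node 19: h_left=-1, h_right=-1, diff=0 [OK], height=0
  node 36: h_left=-1, h_right=-1, diff=0 [OK], height=0
  node 25: h_left=0, h_right=0, diff=0 [OK], height=1
  node 47: h_left=-1, h_right=-1, diff=0 [OK], height=0
  node 49: h_left=0, h_right=-1, diff=1 [OK], height=1
  node 45: h_left=1, h_right=1, diff=0 [OK], height=2
All nodes satisfy the balance condition.
Result: Balanced


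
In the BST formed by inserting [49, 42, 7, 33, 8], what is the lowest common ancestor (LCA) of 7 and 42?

Tree insertion order: [49, 42, 7, 33, 8]
Tree (level-order array): [49, 42, None, 7, None, None, 33, 8]
In a BST, the LCA of p=7, q=42 is the first node v on the
root-to-leaf path with p <= v <= q (go left if both < v, right if both > v).
Walk from root:
  at 49: both 7 and 42 < 49, go left
  at 42: 7 <= 42 <= 42, this is the LCA
LCA = 42


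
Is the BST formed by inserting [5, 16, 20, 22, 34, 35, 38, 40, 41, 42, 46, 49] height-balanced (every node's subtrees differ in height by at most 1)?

Tree (level-order array): [5, None, 16, None, 20, None, 22, None, 34, None, 35, None, 38, None, 40, None, 41, None, 42, None, 46, None, 49]
Definition: a tree is height-balanced if, at every node, |h(left) - h(right)| <= 1 (empty subtree has height -1).
Bottom-up per-node check:
  node 49: h_left=-1, h_right=-1, diff=0 [OK], height=0
  node 46: h_left=-1, h_right=0, diff=1 [OK], height=1
  node 42: h_left=-1, h_right=1, diff=2 [FAIL (|-1-1|=2 > 1)], height=2
  node 41: h_left=-1, h_right=2, diff=3 [FAIL (|-1-2|=3 > 1)], height=3
  node 40: h_left=-1, h_right=3, diff=4 [FAIL (|-1-3|=4 > 1)], height=4
  node 38: h_left=-1, h_right=4, diff=5 [FAIL (|-1-4|=5 > 1)], height=5
  node 35: h_left=-1, h_right=5, diff=6 [FAIL (|-1-5|=6 > 1)], height=6
  node 34: h_left=-1, h_right=6, diff=7 [FAIL (|-1-6|=7 > 1)], height=7
  node 22: h_left=-1, h_right=7, diff=8 [FAIL (|-1-7|=8 > 1)], height=8
  node 20: h_left=-1, h_right=8, diff=9 [FAIL (|-1-8|=9 > 1)], height=9
  node 16: h_left=-1, h_right=9, diff=10 [FAIL (|-1-9|=10 > 1)], height=10
  node 5: h_left=-1, h_right=10, diff=11 [FAIL (|-1-10|=11 > 1)], height=11
Node 42 violates the condition: |-1 - 1| = 2 > 1.
Result: Not balanced


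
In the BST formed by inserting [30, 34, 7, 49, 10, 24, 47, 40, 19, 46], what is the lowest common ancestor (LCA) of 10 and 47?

Tree insertion order: [30, 34, 7, 49, 10, 24, 47, 40, 19, 46]
Tree (level-order array): [30, 7, 34, None, 10, None, 49, None, 24, 47, None, 19, None, 40, None, None, None, None, 46]
In a BST, the LCA of p=10, q=47 is the first node v on the
root-to-leaf path with p <= v <= q (go left if both < v, right if both > v).
Walk from root:
  at 30: 10 <= 30 <= 47, this is the LCA
LCA = 30


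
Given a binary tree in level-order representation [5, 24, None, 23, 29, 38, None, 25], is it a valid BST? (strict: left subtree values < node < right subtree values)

Level-order array: [5, 24, None, 23, 29, 38, None, 25]
Validate using subtree bounds (lo, hi): at each node, require lo < value < hi,
then recurse left with hi=value and right with lo=value.
Preorder trace (stopping at first violation):
  at node 5 with bounds (-inf, +inf): OK
  at node 24 with bounds (-inf, 5): VIOLATION
Node 24 violates its bound: not (-inf < 24 < 5).
Result: Not a valid BST


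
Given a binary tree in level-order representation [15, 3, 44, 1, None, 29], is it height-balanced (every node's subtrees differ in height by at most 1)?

Tree (level-order array): [15, 3, 44, 1, None, 29]
Definition: a tree is height-balanced if, at every node, |h(left) - h(right)| <= 1 (empty subtree has height -1).
Bottom-up per-node check:
  node 1: h_left=-1, h_right=-1, diff=0 [OK], height=0
  node 3: h_left=0, h_right=-1, diff=1 [OK], height=1
  node 29: h_left=-1, h_right=-1, diff=0 [OK], height=0
  node 44: h_left=0, h_right=-1, diff=1 [OK], height=1
  node 15: h_left=1, h_right=1, diff=0 [OK], height=2
All nodes satisfy the balance condition.
Result: Balanced


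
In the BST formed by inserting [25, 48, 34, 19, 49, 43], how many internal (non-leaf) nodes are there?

Tree built from: [25, 48, 34, 19, 49, 43]
Tree (level-order array): [25, 19, 48, None, None, 34, 49, None, 43]
Rule: An internal node has at least one child.
Per-node child counts:
  node 25: 2 child(ren)
  node 19: 0 child(ren)
  node 48: 2 child(ren)
  node 34: 1 child(ren)
  node 43: 0 child(ren)
  node 49: 0 child(ren)
Matching nodes: [25, 48, 34]
Count of internal (non-leaf) nodes: 3


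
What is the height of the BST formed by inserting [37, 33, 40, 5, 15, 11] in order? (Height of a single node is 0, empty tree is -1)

Insertion order: [37, 33, 40, 5, 15, 11]
Tree (level-order array): [37, 33, 40, 5, None, None, None, None, 15, 11]
Compute height bottom-up (empty subtree = -1):
  height(11) = 1 + max(-1, -1) = 0
  height(15) = 1 + max(0, -1) = 1
  height(5) = 1 + max(-1, 1) = 2
  height(33) = 1 + max(2, -1) = 3
  height(40) = 1 + max(-1, -1) = 0
  height(37) = 1 + max(3, 0) = 4
Height = 4


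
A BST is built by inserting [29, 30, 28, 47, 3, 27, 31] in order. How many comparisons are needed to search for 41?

Search path for 41: 29 -> 30 -> 47 -> 31
Found: False
Comparisons: 4


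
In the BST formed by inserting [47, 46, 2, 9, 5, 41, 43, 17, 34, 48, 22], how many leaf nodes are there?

Tree built from: [47, 46, 2, 9, 5, 41, 43, 17, 34, 48, 22]
Tree (level-order array): [47, 46, 48, 2, None, None, None, None, 9, 5, 41, None, None, 17, 43, None, 34, None, None, 22]
Rule: A leaf has 0 children.
Per-node child counts:
  node 47: 2 child(ren)
  node 46: 1 child(ren)
  node 2: 1 child(ren)
  node 9: 2 child(ren)
  node 5: 0 child(ren)
  node 41: 2 child(ren)
  node 17: 1 child(ren)
  node 34: 1 child(ren)
  node 22: 0 child(ren)
  node 43: 0 child(ren)
  node 48: 0 child(ren)
Matching nodes: [5, 22, 43, 48]
Count of leaf nodes: 4


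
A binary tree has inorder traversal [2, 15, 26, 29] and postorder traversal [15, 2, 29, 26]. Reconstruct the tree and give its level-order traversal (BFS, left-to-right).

Inorder:   [2, 15, 26, 29]
Postorder: [15, 2, 29, 26]
Algorithm: postorder visits root last, so walk postorder right-to-left;
each value is the root of the current inorder slice — split it at that
value, recurse on the right subtree first, then the left.
Recursive splits:
  root=26; inorder splits into left=[2, 15], right=[29]
  root=29; inorder splits into left=[], right=[]
  root=2; inorder splits into left=[], right=[15]
  root=15; inorder splits into left=[], right=[]
Reconstructed level-order: [26, 2, 29, 15]


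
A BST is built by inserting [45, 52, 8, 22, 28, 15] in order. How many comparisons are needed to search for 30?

Search path for 30: 45 -> 8 -> 22 -> 28
Found: False
Comparisons: 4


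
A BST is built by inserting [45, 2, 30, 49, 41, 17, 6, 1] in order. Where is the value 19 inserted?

Starting tree (level order): [45, 2, 49, 1, 30, None, None, None, None, 17, 41, 6]
Insertion path: 45 -> 2 -> 30 -> 17
Result: insert 19 as right child of 17
Final tree (level order): [45, 2, 49, 1, 30, None, None, None, None, 17, 41, 6, 19]


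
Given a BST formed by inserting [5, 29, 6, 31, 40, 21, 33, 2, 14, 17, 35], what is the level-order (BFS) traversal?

Tree insertion order: [5, 29, 6, 31, 40, 21, 33, 2, 14, 17, 35]
Tree (level-order array): [5, 2, 29, None, None, 6, 31, None, 21, None, 40, 14, None, 33, None, None, 17, None, 35]
BFS from the root, enqueuing left then right child of each popped node:
  queue [5] -> pop 5, enqueue [2, 29], visited so far: [5]
  queue [2, 29] -> pop 2, enqueue [none], visited so far: [5, 2]
  queue [29] -> pop 29, enqueue [6, 31], visited so far: [5, 2, 29]
  queue [6, 31] -> pop 6, enqueue [21], visited so far: [5, 2, 29, 6]
  queue [31, 21] -> pop 31, enqueue [40], visited so far: [5, 2, 29, 6, 31]
  queue [21, 40] -> pop 21, enqueue [14], visited so far: [5, 2, 29, 6, 31, 21]
  queue [40, 14] -> pop 40, enqueue [33], visited so far: [5, 2, 29, 6, 31, 21, 40]
  queue [14, 33] -> pop 14, enqueue [17], visited so far: [5, 2, 29, 6, 31, 21, 40, 14]
  queue [33, 17] -> pop 33, enqueue [35], visited so far: [5, 2, 29, 6, 31, 21, 40, 14, 33]
  queue [17, 35] -> pop 17, enqueue [none], visited so far: [5, 2, 29, 6, 31, 21, 40, 14, 33, 17]
  queue [35] -> pop 35, enqueue [none], visited so far: [5, 2, 29, 6, 31, 21, 40, 14, 33, 17, 35]
Result: [5, 2, 29, 6, 31, 21, 40, 14, 33, 17, 35]
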